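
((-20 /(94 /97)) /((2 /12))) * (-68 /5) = 79152 /47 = 1684.09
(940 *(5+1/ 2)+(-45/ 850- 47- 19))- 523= 4580.95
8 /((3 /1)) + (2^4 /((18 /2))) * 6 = 40 /3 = 13.33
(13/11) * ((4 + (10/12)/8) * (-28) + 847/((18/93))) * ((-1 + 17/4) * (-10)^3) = -360075625/22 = -16367073.86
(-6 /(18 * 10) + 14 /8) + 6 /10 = 139 /60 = 2.32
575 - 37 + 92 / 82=22104 / 41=539.12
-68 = -68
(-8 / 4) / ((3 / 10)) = -20 / 3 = -6.67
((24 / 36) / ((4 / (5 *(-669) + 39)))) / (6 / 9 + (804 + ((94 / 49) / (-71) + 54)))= -5750787 / 8961622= -0.64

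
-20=-20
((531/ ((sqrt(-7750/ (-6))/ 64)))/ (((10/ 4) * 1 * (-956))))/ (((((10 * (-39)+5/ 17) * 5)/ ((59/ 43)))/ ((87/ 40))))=185342364 * sqrt(465)/ 6595746484375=0.00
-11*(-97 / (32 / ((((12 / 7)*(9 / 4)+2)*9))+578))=393723 / 213506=1.84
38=38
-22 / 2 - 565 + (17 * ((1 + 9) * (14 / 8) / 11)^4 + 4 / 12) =-328028237 / 702768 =-466.77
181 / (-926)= -0.20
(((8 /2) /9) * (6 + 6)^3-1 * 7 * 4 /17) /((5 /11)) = 143308 /85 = 1685.98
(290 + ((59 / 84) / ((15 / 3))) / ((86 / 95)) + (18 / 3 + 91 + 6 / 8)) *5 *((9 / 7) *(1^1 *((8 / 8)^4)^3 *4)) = 42033405 / 4214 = 9974.70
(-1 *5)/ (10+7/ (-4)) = -20/ 33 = -0.61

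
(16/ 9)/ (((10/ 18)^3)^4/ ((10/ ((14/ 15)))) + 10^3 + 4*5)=1506290861232/ 864234449991235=0.00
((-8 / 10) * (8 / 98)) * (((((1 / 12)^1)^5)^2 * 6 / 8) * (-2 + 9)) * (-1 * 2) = 1 / 90296156160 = 0.00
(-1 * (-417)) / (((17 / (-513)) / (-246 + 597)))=-75086271 / 17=-4416839.47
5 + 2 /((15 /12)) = 33 /5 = 6.60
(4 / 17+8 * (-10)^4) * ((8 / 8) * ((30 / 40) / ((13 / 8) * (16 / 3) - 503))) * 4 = -12240036 / 25211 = -485.50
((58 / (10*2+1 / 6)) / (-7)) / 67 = -348 / 56749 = -0.01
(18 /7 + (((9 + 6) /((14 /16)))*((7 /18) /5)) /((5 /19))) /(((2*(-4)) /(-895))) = 71779 /84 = 854.51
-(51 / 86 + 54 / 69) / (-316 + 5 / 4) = 0.00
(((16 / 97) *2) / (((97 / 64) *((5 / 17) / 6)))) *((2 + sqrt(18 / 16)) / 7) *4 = 626688 *sqrt(2) / 329315 + 1671168 / 329315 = 7.77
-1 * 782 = -782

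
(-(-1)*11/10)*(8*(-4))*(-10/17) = 352/17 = 20.71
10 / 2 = 5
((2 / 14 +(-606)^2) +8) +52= 2571073 / 7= 367296.14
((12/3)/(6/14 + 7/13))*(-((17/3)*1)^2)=-26299/198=-132.82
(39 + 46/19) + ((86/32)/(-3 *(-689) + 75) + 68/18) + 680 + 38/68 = 472590977/651168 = 725.76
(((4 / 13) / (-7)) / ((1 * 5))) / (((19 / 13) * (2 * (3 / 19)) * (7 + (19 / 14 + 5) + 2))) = -4 / 3225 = -0.00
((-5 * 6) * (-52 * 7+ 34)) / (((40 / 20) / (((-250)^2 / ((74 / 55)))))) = 8507812500 / 37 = 229940878.38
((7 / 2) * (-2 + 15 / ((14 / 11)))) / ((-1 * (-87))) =0.39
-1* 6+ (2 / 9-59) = -583 / 9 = -64.78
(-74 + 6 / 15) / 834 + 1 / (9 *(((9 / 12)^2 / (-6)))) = -23896 / 18765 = -1.27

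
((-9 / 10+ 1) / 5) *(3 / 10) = 3 / 500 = 0.01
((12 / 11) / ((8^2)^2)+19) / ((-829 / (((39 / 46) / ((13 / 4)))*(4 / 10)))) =-642057 / 268463360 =-0.00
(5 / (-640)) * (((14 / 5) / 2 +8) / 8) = -47 / 5120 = -0.01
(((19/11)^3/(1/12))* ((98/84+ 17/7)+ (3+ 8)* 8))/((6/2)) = 52773146/27951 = 1888.06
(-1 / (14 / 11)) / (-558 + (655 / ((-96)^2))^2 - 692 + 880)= 467140608 / 219977755865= 0.00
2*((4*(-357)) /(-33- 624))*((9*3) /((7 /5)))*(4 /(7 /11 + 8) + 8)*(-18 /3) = -5904576 /1387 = -4257.08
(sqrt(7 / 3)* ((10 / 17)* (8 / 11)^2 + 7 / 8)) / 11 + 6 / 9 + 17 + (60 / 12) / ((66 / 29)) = 19519* sqrt(21) / 543048 + 437 / 22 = 20.03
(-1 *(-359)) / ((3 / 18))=2154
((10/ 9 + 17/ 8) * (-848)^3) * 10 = -177604305920/ 9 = -19733811768.89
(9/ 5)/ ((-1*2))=-9/ 10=-0.90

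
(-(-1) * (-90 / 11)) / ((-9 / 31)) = 310 / 11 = 28.18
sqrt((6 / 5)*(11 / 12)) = sqrt(110) / 10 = 1.05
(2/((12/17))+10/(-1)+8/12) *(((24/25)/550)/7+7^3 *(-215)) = 46136715469/96250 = 479342.50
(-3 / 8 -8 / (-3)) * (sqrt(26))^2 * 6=715 / 2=357.50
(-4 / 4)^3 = -1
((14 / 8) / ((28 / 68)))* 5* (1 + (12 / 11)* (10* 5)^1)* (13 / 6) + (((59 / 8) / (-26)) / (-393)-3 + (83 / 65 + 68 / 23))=88193027459 / 34468720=2558.64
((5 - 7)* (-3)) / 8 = 3 / 4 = 0.75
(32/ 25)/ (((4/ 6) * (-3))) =-16/ 25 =-0.64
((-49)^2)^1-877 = 1524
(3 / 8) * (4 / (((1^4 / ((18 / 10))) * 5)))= 27 / 50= 0.54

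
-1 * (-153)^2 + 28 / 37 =-866105 / 37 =-23408.24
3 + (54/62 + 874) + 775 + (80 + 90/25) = 269153/155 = 1736.47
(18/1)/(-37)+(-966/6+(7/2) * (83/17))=-181653/1258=-144.40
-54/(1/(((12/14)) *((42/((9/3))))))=-648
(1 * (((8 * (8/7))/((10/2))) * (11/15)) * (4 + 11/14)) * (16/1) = 377344/3675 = 102.68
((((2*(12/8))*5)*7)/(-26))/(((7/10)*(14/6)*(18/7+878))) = -225/80132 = -0.00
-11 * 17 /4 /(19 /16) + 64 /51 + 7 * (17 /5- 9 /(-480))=-2198819 /155040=-14.18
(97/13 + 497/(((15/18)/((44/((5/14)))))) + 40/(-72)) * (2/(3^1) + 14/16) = 994092431/8775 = 113286.89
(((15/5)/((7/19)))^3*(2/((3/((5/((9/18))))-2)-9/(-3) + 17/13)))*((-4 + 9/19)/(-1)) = 56597580/38759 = 1460.24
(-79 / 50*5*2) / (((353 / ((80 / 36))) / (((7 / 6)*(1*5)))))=-5530 / 9531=-0.58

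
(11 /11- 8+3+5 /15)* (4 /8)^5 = -11 /96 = -0.11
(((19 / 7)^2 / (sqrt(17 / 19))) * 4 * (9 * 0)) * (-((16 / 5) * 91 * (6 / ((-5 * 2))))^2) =0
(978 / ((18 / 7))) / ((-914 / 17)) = -19397 / 2742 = -7.07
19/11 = 1.73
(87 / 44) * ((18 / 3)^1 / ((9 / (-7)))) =-203 / 22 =-9.23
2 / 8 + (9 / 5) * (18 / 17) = 733 / 340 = 2.16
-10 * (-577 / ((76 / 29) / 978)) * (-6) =-245473110 / 19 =-12919637.37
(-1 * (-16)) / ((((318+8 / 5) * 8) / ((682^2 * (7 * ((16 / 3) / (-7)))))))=-37209920 / 2397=-15523.54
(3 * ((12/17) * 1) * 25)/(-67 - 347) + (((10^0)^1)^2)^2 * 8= 3078/391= 7.87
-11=-11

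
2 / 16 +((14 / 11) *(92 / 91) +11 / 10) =14367 / 5720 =2.51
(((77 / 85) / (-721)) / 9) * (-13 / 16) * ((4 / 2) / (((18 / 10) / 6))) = 143 / 189108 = 0.00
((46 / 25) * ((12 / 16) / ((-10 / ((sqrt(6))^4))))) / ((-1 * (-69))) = -9 / 125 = -0.07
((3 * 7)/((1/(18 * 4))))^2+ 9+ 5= 2286158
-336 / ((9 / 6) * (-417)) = 224 / 417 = 0.54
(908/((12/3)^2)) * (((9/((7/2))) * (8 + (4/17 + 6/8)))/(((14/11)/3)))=41193009/13328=3090.71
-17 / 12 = -1.42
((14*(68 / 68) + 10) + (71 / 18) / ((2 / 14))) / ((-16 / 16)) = -929 / 18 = -51.61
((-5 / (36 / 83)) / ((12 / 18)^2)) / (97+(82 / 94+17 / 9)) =-175545 / 675184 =-0.26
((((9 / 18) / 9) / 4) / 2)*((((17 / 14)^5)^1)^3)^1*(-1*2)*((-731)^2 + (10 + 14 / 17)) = -169955358416435956303801 / 1244544764462497792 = -136560.26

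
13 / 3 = 4.33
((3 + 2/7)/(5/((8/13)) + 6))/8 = 23/791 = 0.03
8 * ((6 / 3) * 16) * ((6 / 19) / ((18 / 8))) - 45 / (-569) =1167877 / 32433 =36.01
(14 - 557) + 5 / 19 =-10312 / 19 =-542.74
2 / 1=2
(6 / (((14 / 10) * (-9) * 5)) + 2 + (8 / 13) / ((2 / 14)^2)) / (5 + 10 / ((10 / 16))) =8752 / 5733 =1.53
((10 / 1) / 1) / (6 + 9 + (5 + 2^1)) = 0.45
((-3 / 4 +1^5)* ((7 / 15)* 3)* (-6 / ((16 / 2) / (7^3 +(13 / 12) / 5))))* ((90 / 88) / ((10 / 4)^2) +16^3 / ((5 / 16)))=-20783835331 / 17600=-1180899.73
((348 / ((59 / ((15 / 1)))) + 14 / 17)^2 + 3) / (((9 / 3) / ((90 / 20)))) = 24075259149 / 2012018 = 11965.73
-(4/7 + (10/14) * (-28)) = 136/7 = 19.43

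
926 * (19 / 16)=8797 / 8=1099.62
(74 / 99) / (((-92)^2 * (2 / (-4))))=-37 / 209484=-0.00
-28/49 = -4/7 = -0.57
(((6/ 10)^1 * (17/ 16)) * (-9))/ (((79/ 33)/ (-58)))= 439263/ 3160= 139.01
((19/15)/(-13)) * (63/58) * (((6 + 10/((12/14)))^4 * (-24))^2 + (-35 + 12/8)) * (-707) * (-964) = -36118941919165134678383/91611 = -394264246860804212.14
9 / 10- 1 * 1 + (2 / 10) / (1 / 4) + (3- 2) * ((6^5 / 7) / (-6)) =-12911 / 70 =-184.44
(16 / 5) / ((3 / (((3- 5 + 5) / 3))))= 16 / 15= 1.07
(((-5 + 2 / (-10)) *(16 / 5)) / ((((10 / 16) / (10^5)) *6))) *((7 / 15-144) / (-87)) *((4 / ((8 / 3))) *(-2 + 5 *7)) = -36237712.18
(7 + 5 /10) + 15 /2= 15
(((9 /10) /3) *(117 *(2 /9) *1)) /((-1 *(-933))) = 13 /1555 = 0.01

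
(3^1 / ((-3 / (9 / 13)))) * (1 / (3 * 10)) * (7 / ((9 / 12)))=-14 / 65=-0.22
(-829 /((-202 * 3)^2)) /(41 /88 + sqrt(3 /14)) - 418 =-5800034768 /13863159 + 802472 * sqrt(42) /13863159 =-418.00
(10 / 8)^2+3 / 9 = 91 / 48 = 1.90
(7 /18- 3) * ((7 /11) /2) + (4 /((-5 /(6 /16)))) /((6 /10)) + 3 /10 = -2041 /1980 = -1.03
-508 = -508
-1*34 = -34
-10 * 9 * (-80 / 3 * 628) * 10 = 15072000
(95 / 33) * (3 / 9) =95 / 99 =0.96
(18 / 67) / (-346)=-9 / 11591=-0.00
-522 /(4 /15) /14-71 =-5903 /28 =-210.82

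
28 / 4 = 7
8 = 8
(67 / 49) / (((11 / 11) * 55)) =67 / 2695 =0.02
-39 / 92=-0.42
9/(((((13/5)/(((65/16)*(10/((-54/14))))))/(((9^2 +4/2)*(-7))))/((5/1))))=2541875/24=105911.46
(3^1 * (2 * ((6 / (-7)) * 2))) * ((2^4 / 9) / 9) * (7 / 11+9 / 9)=-256 / 77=-3.32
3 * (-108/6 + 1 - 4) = -63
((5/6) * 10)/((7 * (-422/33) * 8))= -275/23632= -0.01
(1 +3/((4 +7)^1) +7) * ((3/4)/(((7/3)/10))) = 585/22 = 26.59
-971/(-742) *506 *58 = 14248454/371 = 38405.54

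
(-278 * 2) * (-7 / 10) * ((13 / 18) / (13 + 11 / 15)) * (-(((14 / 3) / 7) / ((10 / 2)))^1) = -12649 / 4635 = -2.73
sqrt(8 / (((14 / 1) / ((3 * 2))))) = 2 * sqrt(42) / 7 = 1.85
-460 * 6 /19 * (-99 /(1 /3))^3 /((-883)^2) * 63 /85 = 911064186648 /251839547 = 3617.64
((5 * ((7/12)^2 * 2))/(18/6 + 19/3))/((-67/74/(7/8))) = -0.35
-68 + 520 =452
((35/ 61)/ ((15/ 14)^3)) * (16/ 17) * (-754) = -231725312/ 699975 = -331.05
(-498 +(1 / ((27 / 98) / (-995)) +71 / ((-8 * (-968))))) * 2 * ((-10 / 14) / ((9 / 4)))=4296206735 / 1646568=2609.19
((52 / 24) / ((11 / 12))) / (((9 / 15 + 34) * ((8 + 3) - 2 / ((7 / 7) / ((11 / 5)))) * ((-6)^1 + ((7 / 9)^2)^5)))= -755469953550 / 432020092809481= -0.00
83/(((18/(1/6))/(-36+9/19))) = -2075/76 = -27.30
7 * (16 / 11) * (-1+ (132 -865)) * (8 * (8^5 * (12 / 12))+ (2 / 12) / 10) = -323255029832 / 165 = -1959121392.92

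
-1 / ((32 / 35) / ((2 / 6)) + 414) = -35 / 14586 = -0.00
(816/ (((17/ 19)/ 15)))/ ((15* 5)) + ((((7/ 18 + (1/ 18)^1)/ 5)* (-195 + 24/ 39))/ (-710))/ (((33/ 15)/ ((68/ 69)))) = 5750515528/ 31525065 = 182.41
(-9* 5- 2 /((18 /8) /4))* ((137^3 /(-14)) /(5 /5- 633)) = -1123681261 /79632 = -14110.93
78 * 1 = 78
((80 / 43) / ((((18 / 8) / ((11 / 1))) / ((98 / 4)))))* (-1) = -86240 / 387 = -222.84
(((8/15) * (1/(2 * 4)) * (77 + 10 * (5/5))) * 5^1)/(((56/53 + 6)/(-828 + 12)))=-36888/11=-3353.45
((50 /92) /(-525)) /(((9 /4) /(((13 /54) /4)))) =-13 /469476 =-0.00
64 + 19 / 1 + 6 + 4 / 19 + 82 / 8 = 7559 / 76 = 99.46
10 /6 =5 /3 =1.67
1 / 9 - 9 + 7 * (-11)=-773 / 9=-85.89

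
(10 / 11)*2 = 20 / 11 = 1.82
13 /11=1.18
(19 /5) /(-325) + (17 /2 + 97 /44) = 764539 /71500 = 10.69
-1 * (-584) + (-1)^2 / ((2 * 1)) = 1169 / 2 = 584.50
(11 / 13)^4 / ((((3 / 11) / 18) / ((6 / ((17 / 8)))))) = 46382688 / 485537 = 95.53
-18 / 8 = -9 / 4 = -2.25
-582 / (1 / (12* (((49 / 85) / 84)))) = -4074 / 85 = -47.93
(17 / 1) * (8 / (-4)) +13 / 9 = -293 / 9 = -32.56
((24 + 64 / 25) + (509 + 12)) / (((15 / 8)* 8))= 4563 / 125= 36.50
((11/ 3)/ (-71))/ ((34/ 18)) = -33/ 1207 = -0.03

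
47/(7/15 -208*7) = -705/21833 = -0.03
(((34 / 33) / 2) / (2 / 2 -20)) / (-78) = 17 / 48906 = 0.00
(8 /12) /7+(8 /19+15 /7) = 1061 /399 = 2.66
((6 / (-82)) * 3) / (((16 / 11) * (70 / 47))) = -4653 / 45920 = -0.10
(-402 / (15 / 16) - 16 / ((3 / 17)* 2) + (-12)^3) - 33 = -33527 / 15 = -2235.13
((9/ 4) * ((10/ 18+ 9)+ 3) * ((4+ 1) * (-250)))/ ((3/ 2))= -70625/ 3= -23541.67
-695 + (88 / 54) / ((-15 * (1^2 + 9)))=-1407397 / 2025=-695.01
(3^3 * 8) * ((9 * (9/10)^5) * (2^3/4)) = 14348907/6250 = 2295.83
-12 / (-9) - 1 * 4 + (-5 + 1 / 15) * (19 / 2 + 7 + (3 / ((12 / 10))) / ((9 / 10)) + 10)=-19859 / 135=-147.10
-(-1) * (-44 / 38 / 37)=-22 / 703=-0.03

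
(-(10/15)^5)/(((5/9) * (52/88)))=-704/1755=-0.40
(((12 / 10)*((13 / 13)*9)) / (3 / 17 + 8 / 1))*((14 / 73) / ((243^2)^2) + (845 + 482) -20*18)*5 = 6386.37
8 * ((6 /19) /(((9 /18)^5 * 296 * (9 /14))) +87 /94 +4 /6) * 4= 1739600 /33041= 52.65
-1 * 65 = -65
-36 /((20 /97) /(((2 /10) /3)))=-291 /25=-11.64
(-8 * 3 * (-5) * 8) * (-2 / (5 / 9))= -3456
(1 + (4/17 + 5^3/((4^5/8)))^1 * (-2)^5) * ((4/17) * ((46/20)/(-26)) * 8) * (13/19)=118174/27455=4.30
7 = 7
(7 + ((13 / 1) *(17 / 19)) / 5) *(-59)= -52274 / 95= -550.25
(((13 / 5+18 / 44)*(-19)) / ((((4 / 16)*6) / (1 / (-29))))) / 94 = 6289 / 449790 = 0.01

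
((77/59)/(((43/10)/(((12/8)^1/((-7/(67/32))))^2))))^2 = 4937528423025/1322808323866624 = 0.00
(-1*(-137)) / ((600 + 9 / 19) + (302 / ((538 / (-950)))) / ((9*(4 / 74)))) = -6301863 / 22801486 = -0.28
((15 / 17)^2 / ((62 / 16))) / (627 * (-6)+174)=-150 / 2678741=-0.00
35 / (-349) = -35 / 349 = -0.10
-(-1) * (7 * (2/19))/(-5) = -0.15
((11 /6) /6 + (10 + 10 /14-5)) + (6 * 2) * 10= 126.02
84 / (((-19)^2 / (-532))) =-2352 / 19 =-123.79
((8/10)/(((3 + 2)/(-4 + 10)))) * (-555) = -532.80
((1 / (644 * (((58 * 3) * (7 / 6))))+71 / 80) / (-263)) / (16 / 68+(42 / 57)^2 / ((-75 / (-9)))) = -71204941405 / 6339585830144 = -0.01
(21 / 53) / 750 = 7 / 13250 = 0.00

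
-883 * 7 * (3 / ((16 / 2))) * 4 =-18543 / 2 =-9271.50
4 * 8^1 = 32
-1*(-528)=528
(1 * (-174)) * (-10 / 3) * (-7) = -4060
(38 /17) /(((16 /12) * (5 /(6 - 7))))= -57 /170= -0.34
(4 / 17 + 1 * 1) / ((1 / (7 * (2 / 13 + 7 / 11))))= 16611 / 2431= 6.83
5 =5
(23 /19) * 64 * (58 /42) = 42688 /399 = 106.99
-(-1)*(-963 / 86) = -963 / 86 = -11.20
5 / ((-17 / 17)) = -5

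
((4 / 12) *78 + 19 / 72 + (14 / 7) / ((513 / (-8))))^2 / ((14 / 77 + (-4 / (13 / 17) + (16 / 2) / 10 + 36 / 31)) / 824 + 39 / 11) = 26460962869221595 / 136185961541904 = 194.30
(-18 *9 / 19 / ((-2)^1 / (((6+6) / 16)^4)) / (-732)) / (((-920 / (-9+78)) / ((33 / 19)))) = 216513 / 901980160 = 0.00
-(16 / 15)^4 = -65536 / 50625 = -1.29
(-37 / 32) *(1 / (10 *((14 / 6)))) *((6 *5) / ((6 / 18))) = -999 / 224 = -4.46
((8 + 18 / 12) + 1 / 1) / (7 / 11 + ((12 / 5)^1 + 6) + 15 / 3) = 1155 / 1544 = 0.75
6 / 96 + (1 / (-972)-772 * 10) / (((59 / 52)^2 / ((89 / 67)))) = -7223320764623 / 906786576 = -7965.84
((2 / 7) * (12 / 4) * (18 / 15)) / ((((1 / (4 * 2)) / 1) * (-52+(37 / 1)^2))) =96 / 15365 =0.01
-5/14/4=-5/56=-0.09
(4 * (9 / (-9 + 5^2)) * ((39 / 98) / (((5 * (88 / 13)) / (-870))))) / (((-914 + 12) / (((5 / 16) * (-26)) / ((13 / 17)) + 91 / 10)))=-24215841 / 622307840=-0.04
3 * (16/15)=16/5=3.20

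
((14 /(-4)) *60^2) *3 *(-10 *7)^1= 2646000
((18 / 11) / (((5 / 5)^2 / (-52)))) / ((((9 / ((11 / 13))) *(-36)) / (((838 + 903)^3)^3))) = 293913094773895745447782370522 / 9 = 32657010530432860605309150000.00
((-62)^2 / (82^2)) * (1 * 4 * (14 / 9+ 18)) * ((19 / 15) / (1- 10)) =-12854336 / 2042415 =-6.29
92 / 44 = 23 / 11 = 2.09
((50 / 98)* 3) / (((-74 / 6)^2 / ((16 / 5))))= 2160 / 67081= 0.03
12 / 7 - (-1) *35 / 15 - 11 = -146 / 21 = -6.95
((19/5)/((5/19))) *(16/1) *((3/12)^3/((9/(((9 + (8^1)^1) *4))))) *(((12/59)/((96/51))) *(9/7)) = 312987/82600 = 3.79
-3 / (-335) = 3 / 335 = 0.01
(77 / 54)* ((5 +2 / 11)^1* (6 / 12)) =133 / 36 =3.69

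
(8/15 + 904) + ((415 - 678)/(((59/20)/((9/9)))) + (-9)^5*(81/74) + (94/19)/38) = -1508806629967/23641890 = -63819.21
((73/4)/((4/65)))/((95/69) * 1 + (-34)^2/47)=15388035/1347664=11.42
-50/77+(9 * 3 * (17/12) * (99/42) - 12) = 6821/88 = 77.51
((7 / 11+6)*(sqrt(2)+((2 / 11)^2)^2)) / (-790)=-0.01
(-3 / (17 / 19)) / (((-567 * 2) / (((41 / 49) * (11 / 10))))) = 8569 / 3148740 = 0.00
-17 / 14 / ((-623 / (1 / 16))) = 17 / 139552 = 0.00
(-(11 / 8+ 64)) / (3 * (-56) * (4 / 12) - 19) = 523 / 600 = 0.87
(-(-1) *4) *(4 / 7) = 16 / 7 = 2.29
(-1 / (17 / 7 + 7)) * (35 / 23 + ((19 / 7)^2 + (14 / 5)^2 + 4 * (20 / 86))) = -10697353 / 5711475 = -1.87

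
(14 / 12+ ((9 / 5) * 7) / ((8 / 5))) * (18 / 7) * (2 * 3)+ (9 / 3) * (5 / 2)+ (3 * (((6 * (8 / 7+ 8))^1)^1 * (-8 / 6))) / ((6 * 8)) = 997 / 7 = 142.43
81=81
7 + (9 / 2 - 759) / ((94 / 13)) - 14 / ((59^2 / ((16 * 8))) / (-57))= -44502709 / 654428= -68.00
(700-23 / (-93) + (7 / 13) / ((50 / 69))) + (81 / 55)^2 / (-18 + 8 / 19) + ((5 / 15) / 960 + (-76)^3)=-51394448433130703 / 117265262400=-438275.13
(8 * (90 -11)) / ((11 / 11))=632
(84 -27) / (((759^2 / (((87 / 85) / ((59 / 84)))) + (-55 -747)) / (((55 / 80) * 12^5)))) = 879766272 / 35594879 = 24.72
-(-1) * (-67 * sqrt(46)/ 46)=-67 * sqrt(46)/ 46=-9.88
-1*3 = -3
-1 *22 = -22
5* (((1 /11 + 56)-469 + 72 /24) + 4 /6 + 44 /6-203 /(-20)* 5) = -77255 /44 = -1755.80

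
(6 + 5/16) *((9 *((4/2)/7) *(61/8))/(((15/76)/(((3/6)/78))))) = 117059/29120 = 4.02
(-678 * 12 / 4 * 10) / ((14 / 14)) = -20340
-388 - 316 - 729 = -1433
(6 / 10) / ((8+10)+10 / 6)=9 / 295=0.03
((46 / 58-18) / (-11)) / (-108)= -499 / 34452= -0.01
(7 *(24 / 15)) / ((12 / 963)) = 4494 / 5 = 898.80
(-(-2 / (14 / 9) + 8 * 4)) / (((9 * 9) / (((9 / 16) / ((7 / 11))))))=-2365 / 7056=-0.34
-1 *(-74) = 74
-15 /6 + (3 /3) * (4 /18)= -41 /18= -2.28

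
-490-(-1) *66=-424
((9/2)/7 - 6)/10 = -15/28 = -0.54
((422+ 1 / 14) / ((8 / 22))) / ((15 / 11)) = 714989 / 840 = 851.18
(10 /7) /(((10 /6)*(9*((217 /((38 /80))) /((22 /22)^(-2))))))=19 /91140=0.00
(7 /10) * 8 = 28 /5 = 5.60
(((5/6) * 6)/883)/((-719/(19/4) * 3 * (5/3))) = -19/2539508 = -0.00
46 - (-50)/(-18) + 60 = 929/9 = 103.22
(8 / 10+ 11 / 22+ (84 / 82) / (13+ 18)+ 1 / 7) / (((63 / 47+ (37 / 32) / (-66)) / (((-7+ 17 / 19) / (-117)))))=251999465344 / 4328652828045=0.06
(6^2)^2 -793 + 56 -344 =215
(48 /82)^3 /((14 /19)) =131328 /482447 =0.27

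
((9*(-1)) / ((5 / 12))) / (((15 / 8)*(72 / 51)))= -204 / 25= -8.16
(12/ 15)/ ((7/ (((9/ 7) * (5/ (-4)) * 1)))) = -9/ 49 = -0.18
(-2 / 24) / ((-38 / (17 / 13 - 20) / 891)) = -72171 / 1976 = -36.52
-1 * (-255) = 255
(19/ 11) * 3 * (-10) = -570/ 11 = -51.82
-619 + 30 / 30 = -618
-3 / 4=-0.75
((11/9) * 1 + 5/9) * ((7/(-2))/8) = -7/9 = -0.78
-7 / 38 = -0.18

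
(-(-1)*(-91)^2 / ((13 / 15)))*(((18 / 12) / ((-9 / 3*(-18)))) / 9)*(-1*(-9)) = 3185 / 12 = 265.42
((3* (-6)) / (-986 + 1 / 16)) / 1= 288 / 15775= 0.02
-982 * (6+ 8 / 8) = -6874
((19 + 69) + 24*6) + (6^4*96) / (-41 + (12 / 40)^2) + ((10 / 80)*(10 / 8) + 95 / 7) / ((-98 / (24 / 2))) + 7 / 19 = -1198904598905 / 426576752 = -2810.52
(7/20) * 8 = 14/5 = 2.80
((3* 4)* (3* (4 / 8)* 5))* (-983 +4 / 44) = -88461.82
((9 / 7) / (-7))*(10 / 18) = -5 / 49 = -0.10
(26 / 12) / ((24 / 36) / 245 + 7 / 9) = 9555 / 3442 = 2.78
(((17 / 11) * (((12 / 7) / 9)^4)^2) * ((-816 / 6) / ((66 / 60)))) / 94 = -757596160 / 215098601186007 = -0.00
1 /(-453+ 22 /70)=-35 /15844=-0.00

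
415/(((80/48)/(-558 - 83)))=-159609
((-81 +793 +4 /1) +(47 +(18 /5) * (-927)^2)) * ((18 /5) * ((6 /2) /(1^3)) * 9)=7519264182 /25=300770567.28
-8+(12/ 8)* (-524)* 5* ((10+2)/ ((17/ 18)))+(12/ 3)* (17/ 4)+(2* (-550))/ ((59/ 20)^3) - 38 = -174592977367/ 3491443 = -50005.97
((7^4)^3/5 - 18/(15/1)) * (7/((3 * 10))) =19377802073/30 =645926735.77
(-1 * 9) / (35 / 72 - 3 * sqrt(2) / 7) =1111320 / 33287 + 979776 * sqrt(2) / 33287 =75.01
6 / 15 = 2 / 5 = 0.40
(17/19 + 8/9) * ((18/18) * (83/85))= 5063/2907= 1.74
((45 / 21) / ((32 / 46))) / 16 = 345 / 1792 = 0.19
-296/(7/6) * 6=-10656/7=-1522.29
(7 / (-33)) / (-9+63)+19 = 33851 / 1782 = 19.00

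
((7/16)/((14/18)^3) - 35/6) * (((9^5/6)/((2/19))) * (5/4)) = -7188461235/12544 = -573059.73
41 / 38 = 1.08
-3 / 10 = -0.30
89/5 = 17.80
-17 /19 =-0.89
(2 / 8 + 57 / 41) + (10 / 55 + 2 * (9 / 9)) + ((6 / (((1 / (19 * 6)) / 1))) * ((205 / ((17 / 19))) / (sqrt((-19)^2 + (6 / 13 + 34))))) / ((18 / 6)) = 6895 / 1804 + 888060 * sqrt(66833) / 87397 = 2630.71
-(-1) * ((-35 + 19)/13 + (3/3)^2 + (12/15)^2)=133/325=0.41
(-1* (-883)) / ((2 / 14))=6181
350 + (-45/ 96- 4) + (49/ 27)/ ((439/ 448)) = 131761085/ 379296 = 347.38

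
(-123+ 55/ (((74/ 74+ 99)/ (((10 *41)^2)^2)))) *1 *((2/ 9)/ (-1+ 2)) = 31083370754/ 9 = 3453707861.56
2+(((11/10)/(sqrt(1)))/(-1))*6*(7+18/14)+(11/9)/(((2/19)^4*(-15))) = -2166265/3024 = -716.36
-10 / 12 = -5 / 6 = -0.83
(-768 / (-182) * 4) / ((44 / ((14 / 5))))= 768 / 715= 1.07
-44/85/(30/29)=-0.50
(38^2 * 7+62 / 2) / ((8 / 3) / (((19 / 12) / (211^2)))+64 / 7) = 0.14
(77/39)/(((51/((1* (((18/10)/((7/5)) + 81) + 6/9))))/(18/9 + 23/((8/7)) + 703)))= 4275337/1836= 2328.61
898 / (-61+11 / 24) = -21552 / 1453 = -14.83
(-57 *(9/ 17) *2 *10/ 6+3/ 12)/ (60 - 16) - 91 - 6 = -99.28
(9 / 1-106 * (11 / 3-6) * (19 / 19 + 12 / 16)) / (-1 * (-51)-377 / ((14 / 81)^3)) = -3637172 / 600639939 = -0.01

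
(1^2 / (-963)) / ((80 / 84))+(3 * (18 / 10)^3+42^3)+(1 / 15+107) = 11911116133 / 160500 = 74212.56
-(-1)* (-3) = -3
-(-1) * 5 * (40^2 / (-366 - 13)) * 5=-40000 / 379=-105.54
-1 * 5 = -5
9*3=27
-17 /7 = -2.43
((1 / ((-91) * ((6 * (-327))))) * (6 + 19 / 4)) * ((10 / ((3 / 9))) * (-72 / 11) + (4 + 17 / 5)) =-446899 / 39279240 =-0.01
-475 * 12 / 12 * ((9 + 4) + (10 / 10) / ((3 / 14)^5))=-256966925 / 243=-1057477.06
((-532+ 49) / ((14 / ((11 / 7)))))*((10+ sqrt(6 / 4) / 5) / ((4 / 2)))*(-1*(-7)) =-3795 / 2-759*sqrt(6) / 40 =-1943.98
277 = 277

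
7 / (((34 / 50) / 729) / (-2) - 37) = -255150 / 1348667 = -0.19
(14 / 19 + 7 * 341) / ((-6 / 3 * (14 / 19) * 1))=-6481 / 4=-1620.25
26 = 26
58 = 58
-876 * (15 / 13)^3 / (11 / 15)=-44347500 / 24167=-1835.04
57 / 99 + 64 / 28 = 2.86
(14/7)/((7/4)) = 8/7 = 1.14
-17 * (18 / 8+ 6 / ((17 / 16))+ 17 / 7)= -4915 / 28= -175.54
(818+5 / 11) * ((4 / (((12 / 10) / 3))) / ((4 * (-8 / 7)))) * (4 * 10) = -1575525 / 22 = -71614.77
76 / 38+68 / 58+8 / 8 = 121 / 29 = 4.17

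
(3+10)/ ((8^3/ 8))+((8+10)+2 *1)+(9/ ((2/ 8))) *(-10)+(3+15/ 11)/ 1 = -236145/ 704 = -335.43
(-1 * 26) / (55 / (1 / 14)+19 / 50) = -100 / 2963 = -0.03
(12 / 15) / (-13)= -4 / 65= -0.06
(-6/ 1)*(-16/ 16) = 6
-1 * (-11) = 11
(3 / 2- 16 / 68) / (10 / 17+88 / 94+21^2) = 2021 / 707154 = 0.00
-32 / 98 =-0.33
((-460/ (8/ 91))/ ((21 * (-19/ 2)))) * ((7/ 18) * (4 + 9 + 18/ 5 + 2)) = 64883/ 342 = 189.72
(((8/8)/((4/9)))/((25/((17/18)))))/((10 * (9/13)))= 221/18000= 0.01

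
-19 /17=-1.12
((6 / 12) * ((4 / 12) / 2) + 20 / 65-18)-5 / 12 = -703 / 39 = -18.03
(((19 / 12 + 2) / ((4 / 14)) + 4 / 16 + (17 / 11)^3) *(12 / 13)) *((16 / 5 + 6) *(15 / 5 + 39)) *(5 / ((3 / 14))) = 2373592732 / 17303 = 137178.10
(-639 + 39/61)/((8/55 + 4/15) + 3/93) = -199178100/138653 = -1436.52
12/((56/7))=1.50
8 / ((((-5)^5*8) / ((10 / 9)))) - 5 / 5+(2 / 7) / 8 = -151931 / 157500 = -0.96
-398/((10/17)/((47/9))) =-159001/45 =-3533.36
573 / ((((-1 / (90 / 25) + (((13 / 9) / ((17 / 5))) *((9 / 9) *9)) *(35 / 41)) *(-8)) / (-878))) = 1577954331 / 74930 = 21059.05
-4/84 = -1/21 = -0.05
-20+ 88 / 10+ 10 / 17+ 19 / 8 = -5601 / 680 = -8.24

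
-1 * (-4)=4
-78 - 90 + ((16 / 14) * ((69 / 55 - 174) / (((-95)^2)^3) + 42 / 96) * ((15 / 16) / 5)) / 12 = -167.99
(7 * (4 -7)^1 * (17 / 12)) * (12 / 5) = -357 / 5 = -71.40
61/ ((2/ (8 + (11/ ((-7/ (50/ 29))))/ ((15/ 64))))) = -66124/ 609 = -108.58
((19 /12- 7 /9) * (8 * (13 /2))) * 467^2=82219553 /9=9135505.89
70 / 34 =35 / 17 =2.06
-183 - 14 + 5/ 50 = -1969/ 10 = -196.90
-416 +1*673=257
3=3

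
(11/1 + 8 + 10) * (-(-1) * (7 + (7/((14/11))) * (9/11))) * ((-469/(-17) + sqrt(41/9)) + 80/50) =667 * sqrt(41)/6 + 1654827/170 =10446.09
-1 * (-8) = 8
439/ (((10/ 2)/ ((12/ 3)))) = 1756/ 5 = 351.20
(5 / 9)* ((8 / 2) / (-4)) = -5 / 9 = -0.56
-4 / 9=-0.44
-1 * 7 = -7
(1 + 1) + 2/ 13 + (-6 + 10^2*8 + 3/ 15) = 51763/ 65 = 796.35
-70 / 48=-35 / 24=-1.46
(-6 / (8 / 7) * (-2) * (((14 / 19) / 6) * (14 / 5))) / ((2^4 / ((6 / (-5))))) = -1029 / 3800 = -0.27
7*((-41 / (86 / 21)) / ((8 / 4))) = -6027 / 172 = -35.04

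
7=7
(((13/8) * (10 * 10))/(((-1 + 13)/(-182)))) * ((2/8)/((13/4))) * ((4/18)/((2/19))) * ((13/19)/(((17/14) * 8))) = -207025/7344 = -28.19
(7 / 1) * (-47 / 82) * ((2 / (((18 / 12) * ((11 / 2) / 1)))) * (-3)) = 1316 / 451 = 2.92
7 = 7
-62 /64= -31 /32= -0.97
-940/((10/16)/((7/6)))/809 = -5264/2427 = -2.17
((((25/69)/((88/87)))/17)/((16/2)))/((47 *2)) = 725/25874816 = 0.00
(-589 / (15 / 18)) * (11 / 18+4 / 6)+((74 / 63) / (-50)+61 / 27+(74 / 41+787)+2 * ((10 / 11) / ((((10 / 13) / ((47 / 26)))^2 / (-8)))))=-410042126 / 2130975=-192.42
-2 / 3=-0.67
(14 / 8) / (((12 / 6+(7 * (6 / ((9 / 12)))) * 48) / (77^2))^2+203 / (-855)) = -55.41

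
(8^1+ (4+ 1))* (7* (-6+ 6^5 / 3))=235326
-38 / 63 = -0.60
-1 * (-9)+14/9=95/9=10.56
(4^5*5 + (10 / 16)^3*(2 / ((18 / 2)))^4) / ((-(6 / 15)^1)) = -5374771825 / 419904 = -12800.00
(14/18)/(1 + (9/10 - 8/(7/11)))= -490/6723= -0.07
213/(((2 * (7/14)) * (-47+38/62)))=-4.59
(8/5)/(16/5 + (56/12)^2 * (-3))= -6/233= -0.03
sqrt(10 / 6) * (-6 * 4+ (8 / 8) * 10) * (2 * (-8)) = 224 * sqrt(15) / 3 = 289.18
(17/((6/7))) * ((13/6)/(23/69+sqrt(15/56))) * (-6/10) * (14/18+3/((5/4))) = 3097094/17775 - 221221 * sqrt(210)/11850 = -96.29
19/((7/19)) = 51.57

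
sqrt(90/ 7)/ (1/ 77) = 33 *sqrt(70) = 276.10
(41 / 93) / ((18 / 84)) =574 / 279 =2.06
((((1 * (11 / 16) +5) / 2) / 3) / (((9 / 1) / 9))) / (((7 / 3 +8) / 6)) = 273 / 496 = 0.55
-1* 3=-3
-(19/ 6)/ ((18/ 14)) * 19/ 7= -361/ 54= -6.69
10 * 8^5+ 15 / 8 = 2621455 / 8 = 327681.88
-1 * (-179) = 179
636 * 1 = 636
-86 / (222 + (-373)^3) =0.00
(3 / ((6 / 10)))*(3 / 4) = 15 / 4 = 3.75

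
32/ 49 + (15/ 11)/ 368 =130271/ 198352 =0.66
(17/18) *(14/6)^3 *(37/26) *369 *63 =61919389/156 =396919.16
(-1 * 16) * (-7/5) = 112/5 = 22.40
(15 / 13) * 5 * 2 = 150 / 13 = 11.54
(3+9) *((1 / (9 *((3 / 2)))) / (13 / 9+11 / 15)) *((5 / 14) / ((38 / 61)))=1525 / 6517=0.23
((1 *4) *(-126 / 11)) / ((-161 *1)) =0.28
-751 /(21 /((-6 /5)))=1502 /35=42.91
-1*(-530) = 530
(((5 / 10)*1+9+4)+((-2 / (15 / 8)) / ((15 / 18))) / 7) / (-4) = -4661 / 1400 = -3.33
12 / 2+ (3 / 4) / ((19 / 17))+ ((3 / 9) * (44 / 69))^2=21871579 / 3256524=6.72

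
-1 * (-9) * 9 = 81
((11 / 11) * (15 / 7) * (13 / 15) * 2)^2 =676 / 49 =13.80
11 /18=0.61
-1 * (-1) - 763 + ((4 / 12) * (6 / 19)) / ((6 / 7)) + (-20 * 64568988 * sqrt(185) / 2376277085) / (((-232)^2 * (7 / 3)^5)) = -43427 / 57 - 3922566021 * sqrt(185) / 26870346257397916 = -761.88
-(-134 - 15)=149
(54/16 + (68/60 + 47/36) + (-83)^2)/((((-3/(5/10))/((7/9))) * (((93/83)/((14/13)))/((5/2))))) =-10094834911/4700592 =-2147.57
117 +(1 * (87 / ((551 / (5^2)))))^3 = 1224378 / 6859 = 178.51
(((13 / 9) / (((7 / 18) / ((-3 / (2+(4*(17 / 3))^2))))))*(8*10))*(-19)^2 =-10136880 / 16247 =-623.92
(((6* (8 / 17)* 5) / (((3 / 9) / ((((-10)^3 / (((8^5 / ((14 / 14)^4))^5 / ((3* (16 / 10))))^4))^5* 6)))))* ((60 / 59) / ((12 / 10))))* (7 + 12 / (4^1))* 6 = -0.00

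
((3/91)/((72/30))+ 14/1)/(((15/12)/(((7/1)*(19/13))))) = 96919/845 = 114.70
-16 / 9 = -1.78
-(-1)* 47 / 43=47 / 43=1.09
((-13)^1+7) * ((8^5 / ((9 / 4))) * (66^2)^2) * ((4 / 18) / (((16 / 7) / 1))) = -161198112768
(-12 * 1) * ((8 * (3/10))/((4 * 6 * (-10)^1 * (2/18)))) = 27/25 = 1.08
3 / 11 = 0.27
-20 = -20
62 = 62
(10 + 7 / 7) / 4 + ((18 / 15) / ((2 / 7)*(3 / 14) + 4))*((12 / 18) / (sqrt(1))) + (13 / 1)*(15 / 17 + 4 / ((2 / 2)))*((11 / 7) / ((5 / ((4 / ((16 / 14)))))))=72.76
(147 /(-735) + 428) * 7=14973 /5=2994.60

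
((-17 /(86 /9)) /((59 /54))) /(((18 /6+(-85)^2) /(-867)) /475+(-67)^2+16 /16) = -0.00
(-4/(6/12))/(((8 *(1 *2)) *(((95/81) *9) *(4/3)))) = -27/760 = -0.04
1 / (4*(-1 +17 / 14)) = 7 / 6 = 1.17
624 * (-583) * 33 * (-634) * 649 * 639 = 3156471679911264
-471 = -471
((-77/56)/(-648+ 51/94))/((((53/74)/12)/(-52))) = -1989416/1075211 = -1.85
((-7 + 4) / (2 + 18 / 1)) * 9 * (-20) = 27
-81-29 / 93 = -7562 / 93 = -81.31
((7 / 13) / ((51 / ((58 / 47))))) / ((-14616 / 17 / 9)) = -1 / 7332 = -0.00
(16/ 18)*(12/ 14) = 16/ 21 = 0.76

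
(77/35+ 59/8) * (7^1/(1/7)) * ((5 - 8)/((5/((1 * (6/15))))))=-56301/500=-112.60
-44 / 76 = -11 / 19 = -0.58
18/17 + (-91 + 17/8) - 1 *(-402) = 42729/136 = 314.18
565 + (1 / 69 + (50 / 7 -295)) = 133867 / 483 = 277.16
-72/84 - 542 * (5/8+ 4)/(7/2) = -10039/14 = -717.07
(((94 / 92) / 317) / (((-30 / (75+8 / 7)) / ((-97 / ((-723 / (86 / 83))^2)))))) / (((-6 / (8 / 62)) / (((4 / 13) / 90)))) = -1382452924 / 11537312045000661675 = -0.00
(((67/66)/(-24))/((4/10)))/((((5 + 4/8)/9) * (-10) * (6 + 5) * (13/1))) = 67/553696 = 0.00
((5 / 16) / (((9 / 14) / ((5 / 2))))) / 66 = 175 / 9504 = 0.02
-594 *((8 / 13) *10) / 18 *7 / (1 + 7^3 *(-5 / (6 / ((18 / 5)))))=4620 / 3341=1.38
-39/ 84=-13/ 28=-0.46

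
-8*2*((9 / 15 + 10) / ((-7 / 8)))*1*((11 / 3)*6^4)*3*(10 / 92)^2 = 120890880 / 3703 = 32646.74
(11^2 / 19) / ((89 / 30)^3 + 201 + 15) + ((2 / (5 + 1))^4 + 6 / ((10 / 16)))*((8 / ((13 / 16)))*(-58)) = -5489.36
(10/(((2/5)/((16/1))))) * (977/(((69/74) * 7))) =28919200/483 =59874.12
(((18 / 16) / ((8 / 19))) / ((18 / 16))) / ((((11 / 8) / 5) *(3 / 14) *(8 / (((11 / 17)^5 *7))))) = 68153855 / 17038284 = 4.00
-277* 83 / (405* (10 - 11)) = 22991 / 405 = 56.77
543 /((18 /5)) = 905 /6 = 150.83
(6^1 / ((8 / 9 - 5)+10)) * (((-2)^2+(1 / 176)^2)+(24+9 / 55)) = 28.70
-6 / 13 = -0.46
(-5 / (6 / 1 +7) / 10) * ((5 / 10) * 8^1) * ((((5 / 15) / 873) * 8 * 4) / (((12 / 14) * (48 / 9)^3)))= -7 / 484224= -0.00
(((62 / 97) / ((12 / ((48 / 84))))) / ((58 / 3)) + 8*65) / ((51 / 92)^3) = 2657753250496 / 870676947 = 3052.51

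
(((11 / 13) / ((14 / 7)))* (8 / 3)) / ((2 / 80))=45.13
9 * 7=63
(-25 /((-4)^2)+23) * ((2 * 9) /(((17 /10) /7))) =1588.90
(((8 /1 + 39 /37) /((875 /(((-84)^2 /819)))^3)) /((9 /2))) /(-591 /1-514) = -548864 /315788712890625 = -0.00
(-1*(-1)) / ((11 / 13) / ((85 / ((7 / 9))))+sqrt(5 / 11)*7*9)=-1203345 / 280390066558+890127225*sqrt(55) / 280390066558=0.02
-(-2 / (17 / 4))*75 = 600 / 17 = 35.29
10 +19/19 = 11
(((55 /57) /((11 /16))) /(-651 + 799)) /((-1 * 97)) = -20 /204573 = -0.00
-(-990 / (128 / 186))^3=97558349092875 / 32768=2977244540.19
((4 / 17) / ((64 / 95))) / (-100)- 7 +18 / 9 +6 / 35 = -36801 / 7616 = -4.83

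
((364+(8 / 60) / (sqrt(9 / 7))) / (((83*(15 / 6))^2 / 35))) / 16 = 7*sqrt(7) / 3100050+637 / 34445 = 0.02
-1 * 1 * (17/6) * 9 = -51/2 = -25.50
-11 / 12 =-0.92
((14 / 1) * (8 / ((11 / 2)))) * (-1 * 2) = -448 / 11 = -40.73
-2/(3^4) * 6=-4/27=-0.15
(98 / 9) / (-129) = -98 / 1161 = -0.08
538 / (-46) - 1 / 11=-2982 / 253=-11.79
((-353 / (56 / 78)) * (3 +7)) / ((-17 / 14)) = 68835 / 17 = 4049.12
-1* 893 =-893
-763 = -763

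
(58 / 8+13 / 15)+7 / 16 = 2053 / 240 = 8.55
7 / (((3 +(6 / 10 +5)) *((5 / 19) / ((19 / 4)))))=2527 / 172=14.69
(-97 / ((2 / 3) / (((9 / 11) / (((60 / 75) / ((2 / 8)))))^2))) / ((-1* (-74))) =-589275 / 4584448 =-0.13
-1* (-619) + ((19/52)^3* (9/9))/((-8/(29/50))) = 34814341889/56243200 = 619.00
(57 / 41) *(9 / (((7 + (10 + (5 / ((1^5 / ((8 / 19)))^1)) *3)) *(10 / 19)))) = 185193 / 181630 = 1.02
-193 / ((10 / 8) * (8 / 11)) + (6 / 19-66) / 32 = -40727 / 190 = -214.35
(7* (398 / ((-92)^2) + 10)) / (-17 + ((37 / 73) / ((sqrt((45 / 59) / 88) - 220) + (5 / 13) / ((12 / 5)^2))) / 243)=-308918169596274954804394335 / 74671898586465398904932984 + 113190986756952* sqrt(6490) / 9333987323308174863116623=-4.14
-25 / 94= -0.27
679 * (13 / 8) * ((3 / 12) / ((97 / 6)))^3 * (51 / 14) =17901 / 1204352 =0.01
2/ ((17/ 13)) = 26/ 17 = 1.53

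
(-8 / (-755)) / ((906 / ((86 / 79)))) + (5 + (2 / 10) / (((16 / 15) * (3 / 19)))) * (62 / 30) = 1105626151 / 86461392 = 12.79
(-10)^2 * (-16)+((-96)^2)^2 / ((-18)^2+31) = 84366656 / 355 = 237652.55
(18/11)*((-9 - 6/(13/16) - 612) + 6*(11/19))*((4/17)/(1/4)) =-44453664/46189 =-962.43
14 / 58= 7 / 29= 0.24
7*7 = 49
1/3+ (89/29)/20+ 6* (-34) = -354113/1740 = -203.51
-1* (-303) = 303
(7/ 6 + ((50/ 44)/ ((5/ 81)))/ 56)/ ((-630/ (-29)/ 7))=160283/ 332640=0.48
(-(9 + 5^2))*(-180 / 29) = 6120 / 29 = 211.03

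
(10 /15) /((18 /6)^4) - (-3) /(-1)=-727 /243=-2.99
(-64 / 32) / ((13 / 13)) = -2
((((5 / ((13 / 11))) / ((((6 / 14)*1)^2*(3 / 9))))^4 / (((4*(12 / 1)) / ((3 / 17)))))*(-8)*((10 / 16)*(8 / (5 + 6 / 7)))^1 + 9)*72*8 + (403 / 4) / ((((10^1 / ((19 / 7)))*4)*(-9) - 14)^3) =-5110337712310761095058627233 / 15497156696910269472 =-329759698.01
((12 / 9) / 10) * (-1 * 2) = -4 / 15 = -0.27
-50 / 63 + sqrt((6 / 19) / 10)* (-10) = -2* sqrt(285) / 19 - 50 / 63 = -2.57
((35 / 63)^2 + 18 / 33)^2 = 579121 / 793881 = 0.73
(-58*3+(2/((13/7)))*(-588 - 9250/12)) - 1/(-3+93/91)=-3830237/2340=-1636.85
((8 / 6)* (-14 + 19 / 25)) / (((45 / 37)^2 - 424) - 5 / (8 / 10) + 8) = 0.04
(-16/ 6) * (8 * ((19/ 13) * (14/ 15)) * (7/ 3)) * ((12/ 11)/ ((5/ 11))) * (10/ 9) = -953344/ 5265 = -181.07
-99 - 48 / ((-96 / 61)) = -137 / 2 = -68.50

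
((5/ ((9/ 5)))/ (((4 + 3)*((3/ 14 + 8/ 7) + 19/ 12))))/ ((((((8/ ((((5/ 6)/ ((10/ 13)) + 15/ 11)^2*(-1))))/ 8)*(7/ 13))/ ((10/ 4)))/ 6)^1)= -686375/ 30492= -22.51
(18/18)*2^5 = 32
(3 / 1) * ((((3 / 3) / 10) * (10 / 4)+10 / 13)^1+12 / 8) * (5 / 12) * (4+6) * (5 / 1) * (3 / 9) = 16375 / 312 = 52.48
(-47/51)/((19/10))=-470/969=-0.49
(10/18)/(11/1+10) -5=-940/189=-4.97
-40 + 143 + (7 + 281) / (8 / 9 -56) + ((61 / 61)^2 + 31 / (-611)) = 1869921 / 18941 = 98.72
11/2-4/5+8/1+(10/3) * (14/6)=1843/90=20.48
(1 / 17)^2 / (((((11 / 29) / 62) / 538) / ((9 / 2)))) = 4352958 / 3179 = 1369.29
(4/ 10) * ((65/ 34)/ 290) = 13/ 4930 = 0.00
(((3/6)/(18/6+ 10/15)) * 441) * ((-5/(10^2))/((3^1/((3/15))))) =-441/2200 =-0.20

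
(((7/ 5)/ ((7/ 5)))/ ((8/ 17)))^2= 289/ 64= 4.52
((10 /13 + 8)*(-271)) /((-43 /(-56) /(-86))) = 3460128 /13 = 266163.69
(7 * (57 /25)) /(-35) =-57 /125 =-0.46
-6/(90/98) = -98/15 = -6.53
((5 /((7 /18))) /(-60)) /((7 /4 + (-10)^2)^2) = -24 /1159543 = -0.00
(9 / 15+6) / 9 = 11 / 15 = 0.73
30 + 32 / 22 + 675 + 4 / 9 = 69983 / 99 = 706.90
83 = 83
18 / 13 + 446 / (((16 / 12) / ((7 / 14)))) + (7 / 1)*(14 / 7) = 9497 / 52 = 182.63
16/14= 8/7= 1.14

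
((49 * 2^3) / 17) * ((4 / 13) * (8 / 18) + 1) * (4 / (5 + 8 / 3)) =208544 / 15249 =13.68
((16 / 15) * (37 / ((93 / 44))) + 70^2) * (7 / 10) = 24015418 / 6975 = 3443.07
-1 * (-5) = 5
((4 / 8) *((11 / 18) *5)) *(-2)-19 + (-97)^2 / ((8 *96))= -22589 / 2304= -9.80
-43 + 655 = 612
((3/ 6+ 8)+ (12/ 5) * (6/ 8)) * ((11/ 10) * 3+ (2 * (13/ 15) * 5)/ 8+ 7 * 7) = 329909/ 600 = 549.85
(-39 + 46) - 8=-1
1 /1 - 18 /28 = 5 /14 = 0.36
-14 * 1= -14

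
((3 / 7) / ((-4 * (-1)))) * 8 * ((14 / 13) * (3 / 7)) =36 / 91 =0.40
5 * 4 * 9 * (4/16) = 45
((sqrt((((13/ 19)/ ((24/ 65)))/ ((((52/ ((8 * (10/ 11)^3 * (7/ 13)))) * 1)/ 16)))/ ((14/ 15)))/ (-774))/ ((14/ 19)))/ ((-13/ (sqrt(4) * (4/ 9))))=200 * sqrt(1045)/ 38351313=0.00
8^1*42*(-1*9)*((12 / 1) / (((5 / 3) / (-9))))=979776 / 5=195955.20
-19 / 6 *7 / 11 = -133 / 66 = -2.02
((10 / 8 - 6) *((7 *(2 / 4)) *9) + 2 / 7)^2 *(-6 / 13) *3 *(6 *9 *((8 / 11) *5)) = -84976819335 / 14014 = -6063709.10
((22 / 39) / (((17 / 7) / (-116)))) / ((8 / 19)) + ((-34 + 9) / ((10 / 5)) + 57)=-25847 / 1326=-19.49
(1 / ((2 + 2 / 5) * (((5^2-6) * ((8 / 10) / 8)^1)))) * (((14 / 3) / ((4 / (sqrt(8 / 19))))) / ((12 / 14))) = 1225 * sqrt(38) / 38988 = 0.19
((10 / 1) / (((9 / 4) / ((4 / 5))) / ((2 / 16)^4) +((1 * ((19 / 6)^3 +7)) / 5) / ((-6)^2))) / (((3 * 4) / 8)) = 259200 / 447905971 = 0.00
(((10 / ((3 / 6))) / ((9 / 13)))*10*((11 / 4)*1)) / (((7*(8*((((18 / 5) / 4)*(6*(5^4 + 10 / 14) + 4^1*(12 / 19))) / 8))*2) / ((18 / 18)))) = 339625 / 20236068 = 0.02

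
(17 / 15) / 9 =0.13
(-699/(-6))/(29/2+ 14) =4.09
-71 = -71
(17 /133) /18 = 17 /2394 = 0.01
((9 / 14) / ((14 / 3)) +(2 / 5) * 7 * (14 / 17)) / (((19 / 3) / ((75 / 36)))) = 0.80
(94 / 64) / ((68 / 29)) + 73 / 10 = 86239 / 10880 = 7.93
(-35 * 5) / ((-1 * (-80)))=-2.19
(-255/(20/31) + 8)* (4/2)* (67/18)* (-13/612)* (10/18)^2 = 33729475/1784592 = 18.90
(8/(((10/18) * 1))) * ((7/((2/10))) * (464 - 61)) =203112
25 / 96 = 0.26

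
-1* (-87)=87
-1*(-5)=5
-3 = -3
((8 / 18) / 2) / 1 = 2 / 9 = 0.22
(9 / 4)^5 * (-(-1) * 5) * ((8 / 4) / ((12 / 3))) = 295245 / 2048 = 144.16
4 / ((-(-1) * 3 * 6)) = 2 / 9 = 0.22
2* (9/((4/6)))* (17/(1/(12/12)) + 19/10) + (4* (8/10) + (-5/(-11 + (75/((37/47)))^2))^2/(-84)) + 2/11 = 73105380579512058277/142316465158888944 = 513.68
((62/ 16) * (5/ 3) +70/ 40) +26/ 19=4367/ 456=9.58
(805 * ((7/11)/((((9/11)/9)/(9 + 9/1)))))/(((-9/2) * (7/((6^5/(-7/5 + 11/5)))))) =-31298400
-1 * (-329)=329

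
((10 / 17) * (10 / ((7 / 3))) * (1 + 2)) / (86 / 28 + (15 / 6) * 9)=900 / 3043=0.30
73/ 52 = 1.40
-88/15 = -5.87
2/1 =2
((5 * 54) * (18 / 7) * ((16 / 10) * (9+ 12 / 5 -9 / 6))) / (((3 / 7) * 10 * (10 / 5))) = 32076 / 25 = 1283.04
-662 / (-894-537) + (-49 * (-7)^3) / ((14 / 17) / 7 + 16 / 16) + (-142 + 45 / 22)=8911567343 / 598158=14898.35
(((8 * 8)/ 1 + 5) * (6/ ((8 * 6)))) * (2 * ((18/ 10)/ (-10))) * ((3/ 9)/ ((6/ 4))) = -69/ 100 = -0.69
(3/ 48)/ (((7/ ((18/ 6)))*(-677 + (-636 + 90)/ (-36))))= -9/ 222376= -0.00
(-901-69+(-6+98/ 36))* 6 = -17519/ 3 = -5839.67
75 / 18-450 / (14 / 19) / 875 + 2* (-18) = -47821 / 1470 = -32.53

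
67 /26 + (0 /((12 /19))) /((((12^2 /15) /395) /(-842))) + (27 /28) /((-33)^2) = 113537 /44044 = 2.58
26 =26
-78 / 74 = -39 / 37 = -1.05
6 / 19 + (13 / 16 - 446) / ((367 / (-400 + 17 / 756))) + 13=42046733767 / 84345408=498.51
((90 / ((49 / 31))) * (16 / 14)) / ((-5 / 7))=-4464 / 49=-91.10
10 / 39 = 0.26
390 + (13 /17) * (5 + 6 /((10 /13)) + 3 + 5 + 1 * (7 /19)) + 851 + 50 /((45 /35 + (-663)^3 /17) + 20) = 121823700929027 /96901766810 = 1257.19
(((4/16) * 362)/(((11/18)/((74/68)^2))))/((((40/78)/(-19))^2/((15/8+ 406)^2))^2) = 76219423487899140889272215554821/8333557760000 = 9146084503516915791.95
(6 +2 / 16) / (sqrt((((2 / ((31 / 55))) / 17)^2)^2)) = 13608721 / 96800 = 140.59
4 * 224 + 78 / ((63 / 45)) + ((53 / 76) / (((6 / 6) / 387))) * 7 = 1511351 / 532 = 2840.89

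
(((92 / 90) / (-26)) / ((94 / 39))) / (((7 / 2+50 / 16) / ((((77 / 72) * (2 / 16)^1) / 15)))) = -1771 / 80708400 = -0.00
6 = 6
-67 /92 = -0.73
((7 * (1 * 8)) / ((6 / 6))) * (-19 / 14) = -76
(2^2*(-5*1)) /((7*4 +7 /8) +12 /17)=-2720 /4023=-0.68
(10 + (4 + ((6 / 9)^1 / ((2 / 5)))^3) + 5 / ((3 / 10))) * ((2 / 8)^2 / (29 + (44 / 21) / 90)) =33355 / 438832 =0.08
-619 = -619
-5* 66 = -330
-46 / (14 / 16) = -368 / 7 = -52.57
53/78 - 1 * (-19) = 1535/78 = 19.68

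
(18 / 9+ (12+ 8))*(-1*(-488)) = 10736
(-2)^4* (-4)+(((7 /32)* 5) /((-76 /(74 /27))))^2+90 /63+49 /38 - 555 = -4650194020313 /7545581568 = -616.28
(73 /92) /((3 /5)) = 365 /276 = 1.32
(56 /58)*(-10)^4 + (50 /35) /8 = 9655.35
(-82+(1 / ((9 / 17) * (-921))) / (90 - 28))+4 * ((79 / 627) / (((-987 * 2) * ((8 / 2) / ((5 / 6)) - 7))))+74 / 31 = -30946512052711 / 388712671578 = -79.61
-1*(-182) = 182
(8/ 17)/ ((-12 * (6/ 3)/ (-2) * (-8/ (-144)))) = 12/ 17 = 0.71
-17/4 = -4.25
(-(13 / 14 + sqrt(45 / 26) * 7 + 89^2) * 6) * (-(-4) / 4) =-332721 / 7 - 63 * sqrt(130) / 13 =-47586.83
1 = 1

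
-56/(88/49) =-343/11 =-31.18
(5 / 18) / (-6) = -5 / 108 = -0.05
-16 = -16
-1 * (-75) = 75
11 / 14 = 0.79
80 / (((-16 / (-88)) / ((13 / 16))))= 715 / 2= 357.50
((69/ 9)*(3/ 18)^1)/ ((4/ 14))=161/ 36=4.47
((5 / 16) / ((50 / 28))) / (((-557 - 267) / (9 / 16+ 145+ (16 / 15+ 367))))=-862897 / 7910400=-0.11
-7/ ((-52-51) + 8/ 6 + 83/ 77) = 1617/ 23236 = 0.07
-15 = -15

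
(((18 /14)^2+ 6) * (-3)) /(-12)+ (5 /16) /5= 1549 /784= 1.98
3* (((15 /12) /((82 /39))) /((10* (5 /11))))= 1287 /3280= 0.39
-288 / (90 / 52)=-832 / 5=-166.40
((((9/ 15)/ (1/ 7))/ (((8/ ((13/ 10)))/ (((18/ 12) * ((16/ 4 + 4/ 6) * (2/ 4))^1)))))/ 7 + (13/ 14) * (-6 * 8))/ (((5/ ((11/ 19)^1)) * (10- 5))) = -2724579/ 2660000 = -1.02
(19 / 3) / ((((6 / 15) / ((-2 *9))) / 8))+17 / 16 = -36463 / 16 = -2278.94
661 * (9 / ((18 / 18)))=5949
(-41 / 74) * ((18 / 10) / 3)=-123 / 370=-0.33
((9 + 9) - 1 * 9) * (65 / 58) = 585 / 58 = 10.09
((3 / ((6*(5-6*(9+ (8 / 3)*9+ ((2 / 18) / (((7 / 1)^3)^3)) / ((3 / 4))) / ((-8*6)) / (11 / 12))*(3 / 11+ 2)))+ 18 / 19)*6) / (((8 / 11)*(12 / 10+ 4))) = 1154744815269771 / 749942731537480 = 1.54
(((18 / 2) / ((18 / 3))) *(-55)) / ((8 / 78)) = -6435 / 8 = -804.38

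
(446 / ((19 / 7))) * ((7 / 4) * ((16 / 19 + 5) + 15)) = 2163546 / 361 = 5993.20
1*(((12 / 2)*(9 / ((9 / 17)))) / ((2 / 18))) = 918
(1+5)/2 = 3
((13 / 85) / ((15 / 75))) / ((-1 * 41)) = -13 / 697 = -0.02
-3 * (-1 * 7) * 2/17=42/17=2.47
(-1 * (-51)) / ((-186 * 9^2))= -17 / 5022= -0.00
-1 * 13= -13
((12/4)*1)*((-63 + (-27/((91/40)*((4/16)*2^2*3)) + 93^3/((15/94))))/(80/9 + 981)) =61923405447/4053595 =15276.17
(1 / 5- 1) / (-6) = 2 / 15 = 0.13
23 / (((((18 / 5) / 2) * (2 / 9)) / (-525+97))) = -24610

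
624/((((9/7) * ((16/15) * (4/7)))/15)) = 47775/4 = 11943.75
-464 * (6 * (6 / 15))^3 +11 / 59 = -47304353 / 7375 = -6414.15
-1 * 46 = -46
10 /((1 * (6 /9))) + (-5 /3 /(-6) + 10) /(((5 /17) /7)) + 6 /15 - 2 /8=46757 /180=259.76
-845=-845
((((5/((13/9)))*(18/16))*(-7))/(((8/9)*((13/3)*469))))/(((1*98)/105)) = -164025/10145408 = -0.02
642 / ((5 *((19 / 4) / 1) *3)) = 856 / 95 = 9.01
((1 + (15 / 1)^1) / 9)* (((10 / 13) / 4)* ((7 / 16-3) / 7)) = -205 / 1638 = -0.13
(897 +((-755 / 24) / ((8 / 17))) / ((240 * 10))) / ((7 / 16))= 11809279 / 5760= 2050.22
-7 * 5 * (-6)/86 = 105/43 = 2.44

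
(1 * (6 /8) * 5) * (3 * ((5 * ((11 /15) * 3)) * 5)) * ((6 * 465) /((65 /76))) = 26239950 /13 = 2018457.69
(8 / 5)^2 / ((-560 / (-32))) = 128 / 875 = 0.15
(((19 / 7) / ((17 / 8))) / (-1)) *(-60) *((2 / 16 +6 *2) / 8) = 116.16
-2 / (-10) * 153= 153 / 5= 30.60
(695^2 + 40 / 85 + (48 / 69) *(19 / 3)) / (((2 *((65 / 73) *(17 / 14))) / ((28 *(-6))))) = -3242731038344 / 86411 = -37526831.52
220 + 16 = 236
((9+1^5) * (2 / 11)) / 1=20 / 11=1.82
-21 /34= -0.62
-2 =-2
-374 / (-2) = 187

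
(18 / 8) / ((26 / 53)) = 477 / 104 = 4.59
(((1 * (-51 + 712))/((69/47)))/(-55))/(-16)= 31067/60720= 0.51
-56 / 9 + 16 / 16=-47 / 9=-5.22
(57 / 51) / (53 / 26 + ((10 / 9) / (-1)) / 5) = 0.62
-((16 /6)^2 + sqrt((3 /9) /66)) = -64 /9-sqrt(22) /66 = -7.18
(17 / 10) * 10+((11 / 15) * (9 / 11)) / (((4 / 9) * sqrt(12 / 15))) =27 * sqrt(5) / 40+17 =18.51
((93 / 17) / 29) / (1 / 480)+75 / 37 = 1688655 / 18241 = 92.57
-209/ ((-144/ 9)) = 209/ 16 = 13.06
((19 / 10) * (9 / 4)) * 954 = 81567 / 20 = 4078.35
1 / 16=0.06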